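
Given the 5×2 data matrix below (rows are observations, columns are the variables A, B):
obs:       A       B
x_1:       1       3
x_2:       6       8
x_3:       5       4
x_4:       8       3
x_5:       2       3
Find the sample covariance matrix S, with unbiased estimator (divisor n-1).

Step 1 — column means:
  mean(A) = (1 + 6 + 5 + 8 + 2) / 5 = 22/5 = 4.4
  mean(B) = (3 + 8 + 4 + 3 + 3) / 5 = 21/5 = 4.2

Step 2 — sample covariance S[i,j] = (1/(n-1)) · Σ_k (x_{k,i} - mean_i) · (x_{k,j} - mean_j), with n-1 = 4.
  S[A,A] = ((-3.4)·(-3.4) + (1.6)·(1.6) + (0.6)·(0.6) + (3.6)·(3.6) + (-2.4)·(-2.4)) / 4 = 33.2/4 = 8.3
  S[A,B] = ((-3.4)·(-1.2) + (1.6)·(3.8) + (0.6)·(-0.2) + (3.6)·(-1.2) + (-2.4)·(-1.2)) / 4 = 8.6/4 = 2.15
  S[B,B] = ((-1.2)·(-1.2) + (3.8)·(3.8) + (-0.2)·(-0.2) + (-1.2)·(-1.2) + (-1.2)·(-1.2)) / 4 = 18.8/4 = 4.7

S is symmetric (S[j,i] = S[i,j]). Assembling:

S = [[8.3, 2.15],
 [2.15, 4.7]]


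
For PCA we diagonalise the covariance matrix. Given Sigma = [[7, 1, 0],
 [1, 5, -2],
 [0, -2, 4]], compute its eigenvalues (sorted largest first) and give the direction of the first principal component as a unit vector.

Step 1 — characteristic polynomial p(λ) = det(λI - Sigma) = λ³ - tr·λ² + c_1·λ - det, where tr = trace, c_1 = sum of the principal 2×2 minors, det = det(Sigma):
  tr = 7 + 5 + 4 = 16,
  c_1 = (7·5 - (1)²) + (7·4 - (0)²) + (5·4 - (-2)²) = 34 + 28 + 16 = 78,
  det = 7·(5·4 - (-2)²) - (1)·((1)·4 - (-2)·(0)) + (0)·((1)·(-2) - 5·(0)) = 7·(16) - (1)·(4) + (0)·(-2) = 108.
  So p(λ) = λ³ - 16λ² + 78λ - 108.
Step 2 — look for an integer root (rational root theorem: any rational root is an integer divisor of 108). Testing λ = 6:
  p(6) = 216 - 576 + 468 - 108 = 0  ✓
  Dividing out (λ - 6): p(λ) = (λ - 6)(λ² - 10λ + 18).
Step 3 — remaining eigenvalues from the quadratic λ² - 10λ + 18 = 0:
  Δ = 10² - 4·18 = 100 - 72 = 28,  λ = (10 ± √28)/2 = (10 ± 5.2915)/2 ≈ 7.6458 or 2.3542.
  Sorted: λ_1 = 7.6458,  λ_2 = 6,  λ_3 = 2.3542  (check: sum = 16 = tr ✓).

Step 4 — unit eigenvector for λ_1 ≈ 7.6458: v spans the null space of (Sigma - λ_1 I), whose rows are
  r_1 = (-0.6458, 1, 0),  r_2 = (1, -2.6458, -2),  r_3 = (0, -2, -3.6458).
  v is orthogonal to every row, so take v ∝ r_1 × r_2 = ((1)·(-2) - (0)·(-2.6458), (0)·(1) - (-0.6458)·(-2), (-0.6458)·(-2.6458) - (1)·(1)) ≈ (-2, -1.2915, 0.7085).
  Rescale (multiply by -1 so the first nonzero entry is positive): u = (2, 1.2915, -0.7085).
  ||u|| = √((2)² + (1.2915)² + (-0.7085)²) = √(6.1699) ≈ 2.4839,  v_1 = u/||u|| ≈ (0.8052, 0.5199, -0.2852) (||v_1|| = 1).

λ_1 = 7.6458,  λ_2 = 6,  λ_3 = 2.3542;  v_1 ≈ (0.8052, 0.5199, -0.2852)


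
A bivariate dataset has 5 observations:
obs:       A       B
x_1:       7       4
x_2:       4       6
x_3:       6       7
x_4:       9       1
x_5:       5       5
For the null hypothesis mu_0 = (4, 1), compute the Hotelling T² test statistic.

Step 1 — sample mean vector:
  mean(A) = (7 + 4 + 6 + 9 + 5) / 5 = 31/5 = 6.2
  mean(B) = (4 + 6 + 7 + 1 + 5) / 5 = 23/5 = 4.6
  x̄ = (6.2, 4.6),  deviation x̄ - mu_0 = (6.2, 4.6) - (4, 1) = (2.2, 3.6).

Step 2 — sample covariance matrix, S[i,j] = (1/(n-1)) · Σ_k (x_{k,i} - mean_i) · (x_{k,j} - mean_j), divisor n-1 = 4:
  S[A,A] = ((0.8)·(0.8) + (-2.2)·(-2.2) + (-0.2)·(-0.2) + (2.8)·(2.8) + (-1.2)·(-1.2)) / 4 = 14.8/4 = 3.7
  S[A,B] = ((0.8)·(-0.6) + (-2.2)·(1.4) + (-0.2)·(2.4) + (2.8)·(-3.6) + (-1.2)·(0.4)) / 4 = -14.6/4 = -3.65
  S[B,B] = ((-0.6)·(-0.6) + (1.4)·(1.4) + (2.4)·(2.4) + (-3.6)·(-3.6) + (0.4)·(0.4)) / 4 = 21.2/4 = 5.3
  S = [[3.7, -3.65],
 [-3.65, 5.3]].

Step 3 — invert S. det(S) = 3.7·5.3 - (-3.65)² = 6.2875.
  S^{-1} = (1/det) · [[d, -b], [-b, a]] = [[0.8429, 0.5805],
 [0.5805, 0.5885]].

Step 4 — quadratic form (x̄ - mu_0)^T · S^{-1} · (x̄ - mu_0):
  S^{-1} · (x̄ - mu_0) = (3.9443, 3.3956),
  (x̄ - mu_0)^T · [...] = (2.2)·(3.9443) + (3.6)·(3.3956) = 20.9018.

Step 5 — scale by n: T² = 5 · 20.9018 = 104.5089.

T² ≈ 104.5089


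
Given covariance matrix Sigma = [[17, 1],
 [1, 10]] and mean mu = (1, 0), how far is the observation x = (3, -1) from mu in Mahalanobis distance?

Step 1 — centre the observation: (x - mu) = (2, -1).

Step 2 — invert Sigma. det(Sigma) = 17·10 - (1)² = 169.
  Sigma^{-1} = (1/det) · [[d, -b], [-b, a]] = [[0.0592, -0.0059],
 [-0.0059, 0.1006]].

Step 3 — form the quadratic (x - mu)^T · Sigma^{-1} · (x - mu):
  Sigma^{-1} · (x - mu) = (0.1243, -0.1124).
  (x - mu)^T · [Sigma^{-1} · (x - mu)] = (2)·(0.1243) + (-1)·(-0.1124) = 0.3609.

Step 4 — take square root: d = √(0.3609) ≈ 0.6008.

d(x, mu) = √(0.3609) ≈ 0.6008


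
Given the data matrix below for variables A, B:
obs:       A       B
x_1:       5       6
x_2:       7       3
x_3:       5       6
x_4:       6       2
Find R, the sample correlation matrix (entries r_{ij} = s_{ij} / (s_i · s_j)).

Step 1 — column means:
  mean(A) = (5 + 7 + 5 + 6) / 4 = 23/4 = 5.75
  mean(B) = (6 + 3 + 6 + 2) / 4 = 17/4 = 4.25

Step 2 — sample variances and covariances s[i,j] = (1/(n-1)) · Σ_k (x_{k,i} - mean_i) · (x_{k,j} - mean_j), with n-1 = 3:
  s[A,A] = ((-0.75)·(-0.75) + (1.25)·(1.25) + (-0.75)·(-0.75) + (0.25)·(0.25)) / 3 = 2.75/3 = 0.9167
  s[A,B] = ((-0.75)·(1.75) + (1.25)·(-1.25) + (-0.75)·(1.75) + (0.25)·(-2.25)) / 3 = -4.75/3 = -1.5833
  s[B,B] = ((1.75)·(1.75) + (-1.25)·(-1.25) + (1.75)·(1.75) + (-2.25)·(-2.25)) / 3 = 12.75/3 = 4.25
  Sample standard deviations s_i = √(s[i,i]):
  s(A) = √(0.9167) = 0.9574
  s(B) = √(4.25) = 2.0616

Step 3 — r_{ij} = s_{ij} / (s_i · s_j):
  r[A,A] = 1 (diagonal).
  r[A,B] = -1.5833 / (0.9574 · 2.0616) = -1.5833 / 1.9738 = -0.8022
  r[B,B] = 1 (diagonal).

R is symmetric with unit diagonal. Assembling:

R = [[1, -0.8022],
 [-0.8022, 1]]


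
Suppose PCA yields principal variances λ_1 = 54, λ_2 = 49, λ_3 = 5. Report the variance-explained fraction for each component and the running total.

Step 1 — total variance = trace(Sigma) = Σ λ_i = 54 + 49 + 5 = 108.

Step 2 — fraction explained by component i = λ_i / Σ λ:
  PC1: 54/108 = 0.5
  PC2: 49/108 = 0.4537
  PC3: 5/108 = 0.0463

Step 3 — cumulative fraction after k components = (λ_1 + ... + λ_k) / Σ λ:
  k = 1: 54/108 = 0.5
  k = 2: (54 + 49)/108 = 103/108 = 0.9537
  k = 3: (54 + 49 + 5)/108 = 108/108 = 1

Summary (fraction, with percent):

explained: PC1 0.5 (50%), PC2 0.4537 (45.37%), PC3 0.0463 (4.63%);  cumulative: 0.5, 0.9537, 1


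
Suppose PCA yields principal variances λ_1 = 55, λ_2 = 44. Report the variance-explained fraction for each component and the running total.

Step 1 — total variance = trace(Sigma) = Σ λ_i = 55 + 44 = 99.

Step 2 — fraction explained by component i = λ_i / Σ λ:
  PC1: 55/99 = 0.5556
  PC2: 44/99 = 0.4444

Step 3 — cumulative fraction after k components = (λ_1 + ... + λ_k) / Σ λ:
  k = 1: 55/99 = 0.5556
  k = 2: (55 + 44)/99 = 99/99 = 1

Summary (fraction, with percent):

explained: PC1 0.5556 (55.56%), PC2 0.4444 (44.44%);  cumulative: 0.5556, 1


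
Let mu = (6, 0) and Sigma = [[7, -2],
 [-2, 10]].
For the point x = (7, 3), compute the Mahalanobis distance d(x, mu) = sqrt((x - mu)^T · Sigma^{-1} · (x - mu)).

Step 1 — centre the observation: (x - mu) = (1, 3).

Step 2 — invert Sigma. det(Sigma) = 7·10 - (-2)² = 66.
  Sigma^{-1} = (1/det) · [[d, -b], [-b, a]] = [[0.1515, 0.0303],
 [0.0303, 0.1061]].

Step 3 — form the quadratic (x - mu)^T · Sigma^{-1} · (x - mu):
  Sigma^{-1} · (x - mu) = (0.2424, 0.3485).
  (x - mu)^T · [Sigma^{-1} · (x - mu)] = (1)·(0.2424) + (3)·(0.3485) = 1.2879.

Step 4 — take square root: d = √(1.2879) ≈ 1.1348.

d(x, mu) = √(1.2879) ≈ 1.1348


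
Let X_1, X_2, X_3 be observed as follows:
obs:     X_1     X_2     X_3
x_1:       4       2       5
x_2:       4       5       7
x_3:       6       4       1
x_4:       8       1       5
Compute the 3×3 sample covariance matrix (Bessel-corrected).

Step 1 — column means:
  mean(X_1) = (4 + 4 + 6 + 8) / 4 = 22/4 = 5.5
  mean(X_2) = (2 + 5 + 4 + 1) / 4 = 12/4 = 3
  mean(X_3) = (5 + 7 + 1 + 5) / 4 = 18/4 = 4.5

Step 2 — sample covariance S[i,j] = (1/(n-1)) · Σ_k (x_{k,i} - mean_i) · (x_{k,j} - mean_j), with n-1 = 3.
  S[X_1,X_1] = ((-1.5)·(-1.5) + (-1.5)·(-1.5) + (0.5)·(0.5) + (2.5)·(2.5)) / 3 = 11/3 = 3.6667
  S[X_1,X_2] = ((-1.5)·(-1) + (-1.5)·(2) + (0.5)·(1) + (2.5)·(-2)) / 3 = -6/3 = -2
  S[X_1,X_3] = ((-1.5)·(0.5) + (-1.5)·(2.5) + (0.5)·(-3.5) + (2.5)·(0.5)) / 3 = -5/3 = -1.6667
  S[X_2,X_2] = ((-1)·(-1) + (2)·(2) + (1)·(1) + (-2)·(-2)) / 3 = 10/3 = 3.3333
  S[X_2,X_3] = ((-1)·(0.5) + (2)·(2.5) + (1)·(-3.5) + (-2)·(0.5)) / 3 = 0/3 = 0
  S[X_3,X_3] = ((0.5)·(0.5) + (2.5)·(2.5) + (-3.5)·(-3.5) + (0.5)·(0.5)) / 3 = 19/3 = 6.3333

S is symmetric (S[j,i] = S[i,j]). Assembling:

S = [[3.6667, -2, -1.6667],
 [-2, 3.3333, 0],
 [-1.6667, 0, 6.3333]]


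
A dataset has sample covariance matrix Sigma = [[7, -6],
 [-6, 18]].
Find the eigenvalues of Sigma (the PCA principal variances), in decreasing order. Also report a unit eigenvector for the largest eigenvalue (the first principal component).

Step 1 — characteristic polynomial of 2×2 Sigma:
  det(Sigma - λI) = λ² - trace · λ + det = 0.
  trace = 7 + 18 = 25, det = 7·18 - (-6)² = 90.
Step 2 — discriminant:
  Δ = trace² - 4·det = 625 - 360 = 265.
Step 3 — eigenvalues:
  λ = (trace ± √Δ)/2 = (25 ± 16.2788)/2,
  λ_1 = 20.6394,  λ_2 = 4.3606.

Step 4 — unit eigenvector for λ_1: solve (Sigma - λ_1 I)v = 0. First row:
  (7 - 20.6394)·v_x + (-6)·v_y = 0, i.e. (-13.6394)·v_x + (-6)·v_y = 0,
  so v ∝ (b, λ_1 - a) = (-6, 13.6394); multiply by -1 so the first entry is positive: u = (6, -13.6394).
  ||u|| = √((6)² + (-13.6394)²) = √(222.0335) ≈ 14.9008,
  v_1 = u/||u|| ≈ (0.4027, -0.9153) (||v_1|| = 1).

λ_1 = 20.6394,  λ_2 = 4.3606;  v_1 ≈ (0.4027, -0.9153)


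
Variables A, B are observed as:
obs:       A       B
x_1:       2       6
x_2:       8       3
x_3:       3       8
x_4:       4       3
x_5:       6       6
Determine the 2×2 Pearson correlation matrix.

Step 1 — column means:
  mean(A) = (2 + 8 + 3 + 4 + 6) / 5 = 23/5 = 4.6
  mean(B) = (6 + 3 + 8 + 3 + 6) / 5 = 26/5 = 5.2

Step 2 — sample variances and covariances s[i,j] = (1/(n-1)) · Σ_k (x_{k,i} - mean_i) · (x_{k,j} - mean_j), with n-1 = 4:
  s[A,A] = ((-2.6)·(-2.6) + (3.4)·(3.4) + (-1.6)·(-1.6) + (-0.6)·(-0.6) + (1.4)·(1.4)) / 4 = 23.2/4 = 5.8
  s[A,B] = ((-2.6)·(0.8) + (3.4)·(-2.2) + (-1.6)·(2.8) + (-0.6)·(-2.2) + (1.4)·(0.8)) / 4 = -11.6/4 = -2.9
  s[B,B] = ((0.8)·(0.8) + (-2.2)·(-2.2) + (2.8)·(2.8) + (-2.2)·(-2.2) + (0.8)·(0.8)) / 4 = 18.8/4 = 4.7
  Sample standard deviations s_i = √(s[i,i]):
  s(A) = √(5.8) = 2.4083
  s(B) = √(4.7) = 2.1679

Step 3 — r_{ij} = s_{ij} / (s_i · s_j):
  r[A,A] = 1 (diagonal).
  r[A,B] = -2.9 / (2.4083 · 2.1679) = -2.9 / 5.2211 = -0.5554
  r[B,B] = 1 (diagonal).

R is symmetric with unit diagonal. Assembling:

R = [[1, -0.5554],
 [-0.5554, 1]]


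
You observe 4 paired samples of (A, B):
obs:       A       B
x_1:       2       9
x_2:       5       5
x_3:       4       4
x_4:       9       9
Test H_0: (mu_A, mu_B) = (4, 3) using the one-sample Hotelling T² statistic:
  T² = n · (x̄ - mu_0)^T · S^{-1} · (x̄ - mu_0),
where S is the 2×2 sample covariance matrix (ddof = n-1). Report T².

Step 1 — sample mean vector:
  mean(A) = (2 + 5 + 4 + 9) / 4 = 20/4 = 5
  mean(B) = (9 + 5 + 4 + 9) / 4 = 27/4 = 6.75
  x̄ = (5, 6.75),  deviation x̄ - mu_0 = (5, 6.75) - (4, 3) = (1, 3.75).

Step 2 — sample covariance matrix, S[i,j] = (1/(n-1)) · Σ_k (x_{k,i} - mean_i) · (x_{k,j} - mean_j), divisor n-1 = 3:
  S[A,A] = ((-3)·(-3) + (0)·(0) + (-1)·(-1) + (4)·(4)) / 3 = 26/3 = 8.6667
  S[A,B] = ((-3)·(2.25) + (0)·(-1.75) + (-1)·(-2.75) + (4)·(2.25)) / 3 = 5/3 = 1.6667
  S[B,B] = ((2.25)·(2.25) + (-1.75)·(-1.75) + (-2.75)·(-2.75) + (2.25)·(2.25)) / 3 = 20.75/3 = 6.9167
  S = [[8.6667, 1.6667],
 [1.6667, 6.9167]].

Step 3 — invert S. det(S) = 8.6667·6.9167 - (1.6667)² = 57.1667.
  S^{-1} = (1/det) · [[d, -b], [-b, a]] = [[0.121, -0.0292],
 [-0.0292, 0.1516]].

Step 4 — quadratic form (x̄ - mu_0)^T · S^{-1} · (x̄ - mu_0):
  S^{-1} · (x̄ - mu_0) = (0.0117, 0.5394),
  (x̄ - mu_0)^T · [...] = (1)·(0.0117) + (3.75)·(0.5394) = 2.0343.

Step 5 — scale by n: T² = 4 · 2.0343 = 8.137.

T² ≈ 8.137


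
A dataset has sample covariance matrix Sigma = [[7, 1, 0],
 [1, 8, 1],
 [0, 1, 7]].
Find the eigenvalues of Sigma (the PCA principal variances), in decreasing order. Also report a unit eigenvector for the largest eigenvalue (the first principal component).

Step 1 — characteristic polynomial p(λ) = det(λI - Sigma) = λ³ - tr·λ² + c_1·λ - det, where tr = trace, c_1 = sum of the principal 2×2 minors, det = det(Sigma):
  tr = 7 + 8 + 7 = 22,
  c_1 = (7·8 - (1)²) + (7·7 - (0)²) + (8·7 - (1)²) = 55 + 49 + 55 = 159,
  det = 7·(8·7 - (1)²) - (1)·((1)·7 - (1)·(0)) + (0)·((1)·(1) - 8·(0)) = 7·(55) - (1)·(7) + (0)·(1) = 378.
  So p(λ) = λ³ - 22λ² + 159λ - 378.
Step 2 — look for an integer root (rational root theorem: any rational root is an integer divisor of 378). Testing λ = 6:
  p(6) = 216 - 792 + 954 - 378 = 0  ✓
  Dividing out (λ - 6): p(λ) = (λ - 6)(λ² - 16λ + 63).
Step 3 — remaining eigenvalues from the quadratic λ² - 16λ + 63 = 0:
  Δ = 16² - 4·63 = 256 - 252 = 4,  λ = (16 ± √4)/2 = (16 ± 2)/2 = 9 or 7.
  Sorted: λ_1 = 9,  λ_2 = 7,  λ_3 = 6  (check: sum = 22 = tr ✓).

Step 4 — unit eigenvector for λ_1 = 9: v spans the null space of (Sigma - λ_1 I), whose rows are
  r_1 = (-2, 1, 0),  r_2 = (1, -1, 1),  r_3 = (0, 1, -2).
  v is orthogonal to every row, so take v ∝ r_1 × r_2 = ((1)·(1) - (0)·(-1), (0)·(1) - (-2)·(1), (-2)·(-1) - (1)·(1)) = (1, 2, 1).
  Let u = (1, 2, 1).
  ||u|| = √((1)² + (2)² + (1)²) = √(6) ≈ 2.4495,  v_1 = u/||u|| ≈ (0.4082, 0.8165, 0.4082) (||v_1|| = 1).

λ_1 = 9,  λ_2 = 7,  λ_3 = 6;  v_1 ≈ (0.4082, 0.8165, 0.4082)


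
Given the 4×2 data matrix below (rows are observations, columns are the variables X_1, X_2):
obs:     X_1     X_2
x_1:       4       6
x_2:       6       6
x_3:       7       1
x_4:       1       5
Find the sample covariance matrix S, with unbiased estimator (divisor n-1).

Step 1 — column means:
  mean(X_1) = (4 + 6 + 7 + 1) / 4 = 18/4 = 4.5
  mean(X_2) = (6 + 6 + 1 + 5) / 4 = 18/4 = 4.5

Step 2 — sample covariance S[i,j] = (1/(n-1)) · Σ_k (x_{k,i} - mean_i) · (x_{k,j} - mean_j), with n-1 = 3.
  S[X_1,X_1] = ((-0.5)·(-0.5) + (1.5)·(1.5) + (2.5)·(2.5) + (-3.5)·(-3.5)) / 3 = 21/3 = 7
  S[X_1,X_2] = ((-0.5)·(1.5) + (1.5)·(1.5) + (2.5)·(-3.5) + (-3.5)·(0.5)) / 3 = -9/3 = -3
  S[X_2,X_2] = ((1.5)·(1.5) + (1.5)·(1.5) + (-3.5)·(-3.5) + (0.5)·(0.5)) / 3 = 17/3 = 5.6667

S is symmetric (S[j,i] = S[i,j]). Assembling:

S = [[7, -3],
 [-3, 5.6667]]


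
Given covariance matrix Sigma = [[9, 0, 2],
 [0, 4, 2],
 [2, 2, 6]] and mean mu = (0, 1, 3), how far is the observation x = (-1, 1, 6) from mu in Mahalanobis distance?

Step 1 — centre the observation: (x - mu) = (-1, 0, 3).

Step 2 — invert Sigma (cofactor / det for 3×3, or solve directly):
  Sigma^{-1} = [[0.122, 0.0244, -0.0488],
 [0.0244, 0.3049, -0.1098],
 [-0.0488, -0.1098, 0.2195]].

Step 3 — form the quadratic (x - mu)^T · Sigma^{-1} · (x - mu):
  Sigma^{-1} · (x - mu) = (-0.2683, -0.3537, 0.7073).
  (x - mu)^T · [Sigma^{-1} · (x - mu)] = (-1)·(-0.2683) + (0)·(-0.3537) + (3)·(0.7073) = 2.3902.

Step 4 — take square root: d = √(2.3902) ≈ 1.546.

d(x, mu) = √(2.3902) ≈ 1.546


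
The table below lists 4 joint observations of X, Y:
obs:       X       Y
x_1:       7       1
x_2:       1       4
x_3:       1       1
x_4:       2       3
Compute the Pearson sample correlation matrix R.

Step 1 — column means:
  mean(X) = (7 + 1 + 1 + 2) / 4 = 11/4 = 2.75
  mean(Y) = (1 + 4 + 1 + 3) / 4 = 9/4 = 2.25

Step 2 — sample variances and covariances s[i,j] = (1/(n-1)) · Σ_k (x_{k,i} - mean_i) · (x_{k,j} - mean_j), with n-1 = 3:
  s[X,X] = ((4.25)·(4.25) + (-1.75)·(-1.75) + (-1.75)·(-1.75) + (-0.75)·(-0.75)) / 3 = 24.75/3 = 8.25
  s[X,Y] = ((4.25)·(-1.25) + (-1.75)·(1.75) + (-1.75)·(-1.25) + (-0.75)·(0.75)) / 3 = -6.75/3 = -2.25
  s[Y,Y] = ((-1.25)·(-1.25) + (1.75)·(1.75) + (-1.25)·(-1.25) + (0.75)·(0.75)) / 3 = 6.75/3 = 2.25
  Sample standard deviations s_i = √(s[i,i]):
  s(X) = √(8.25) = 2.8723
  s(Y) = √(2.25) = 1.5

Step 3 — r_{ij} = s_{ij} / (s_i · s_j):
  r[X,X] = 1 (diagonal).
  r[X,Y] = -2.25 / (2.8723 · 1.5) = -2.25 / 4.3084 = -0.5222
  r[Y,Y] = 1 (diagonal).

R is symmetric with unit diagonal. Assembling:

R = [[1, -0.5222],
 [-0.5222, 1]]


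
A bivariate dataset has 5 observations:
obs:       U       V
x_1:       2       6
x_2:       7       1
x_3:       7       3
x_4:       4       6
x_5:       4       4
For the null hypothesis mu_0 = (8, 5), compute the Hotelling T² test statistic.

Step 1 — sample mean vector:
  mean(U) = (2 + 7 + 7 + 4 + 4) / 5 = 24/5 = 4.8
  mean(V) = (6 + 1 + 3 + 6 + 4) / 5 = 20/5 = 4
  x̄ = (4.8, 4),  deviation x̄ - mu_0 = (4.8, 4) - (8, 5) = (-3.2, -1).

Step 2 — sample covariance matrix, S[i,j] = (1/(n-1)) · Σ_k (x_{k,i} - mean_i) · (x_{k,j} - mean_j), divisor n-1 = 4:
  S[U,U] = ((-2.8)·(-2.8) + (2.2)·(2.2) + (2.2)·(2.2) + (-0.8)·(-0.8) + (-0.8)·(-0.8)) / 4 = 18.8/4 = 4.7
  S[U,V] = ((-2.8)·(2) + (2.2)·(-3) + (2.2)·(-1) + (-0.8)·(2) + (-0.8)·(0)) / 4 = -16/4 = -4
  S[V,V] = ((2)·(2) + (-3)·(-3) + (-1)·(-1) + (2)·(2) + (0)·(0)) / 4 = 18/4 = 4.5
  S = [[4.7, -4],
 [-4, 4.5]].

Step 3 — invert S. det(S) = 4.7·4.5 - (-4)² = 5.15.
  S^{-1} = (1/det) · [[d, -b], [-b, a]] = [[0.8738, 0.7767],
 [0.7767, 0.9126]].

Step 4 — quadratic form (x̄ - mu_0)^T · S^{-1} · (x̄ - mu_0):
  S^{-1} · (x̄ - mu_0) = (-3.5728, -3.3981),
  (x̄ - mu_0)^T · [...] = (-3.2)·(-3.5728) + (-1)·(-3.3981) = 14.8311.

Step 5 — scale by n: T² = 5 · 14.8311 = 74.1553.

T² ≈ 74.1553


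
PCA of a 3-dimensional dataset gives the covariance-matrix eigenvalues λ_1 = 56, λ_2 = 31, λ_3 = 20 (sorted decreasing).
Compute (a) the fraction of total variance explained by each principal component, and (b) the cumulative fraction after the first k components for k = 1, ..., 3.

Step 1 — total variance = trace(Sigma) = Σ λ_i = 56 + 31 + 20 = 107.

Step 2 — fraction explained by component i = λ_i / Σ λ:
  PC1: 56/107 = 0.5234
  PC2: 31/107 = 0.2897
  PC3: 20/107 = 0.1869

Step 3 — cumulative fraction after k components = (λ_1 + ... + λ_k) / Σ λ:
  k = 1: 56/107 = 0.5234
  k = 2: (56 + 31)/107 = 87/107 = 0.8131
  k = 3: (56 + 31 + 20)/107 = 107/107 = 1

Summary (fraction, with percent):

explained: PC1 0.5234 (52.34%), PC2 0.2897 (28.97%), PC3 0.1869 (18.69%);  cumulative: 0.5234, 0.8131, 1


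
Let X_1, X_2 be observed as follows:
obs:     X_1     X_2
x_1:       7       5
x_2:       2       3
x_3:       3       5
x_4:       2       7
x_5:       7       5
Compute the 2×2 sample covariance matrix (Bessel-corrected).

Step 1 — column means:
  mean(X_1) = (7 + 2 + 3 + 2 + 7) / 5 = 21/5 = 4.2
  mean(X_2) = (5 + 3 + 5 + 7 + 5) / 5 = 25/5 = 5

Step 2 — sample covariance S[i,j] = (1/(n-1)) · Σ_k (x_{k,i} - mean_i) · (x_{k,j} - mean_j), with n-1 = 4.
  S[X_1,X_1] = ((2.8)·(2.8) + (-2.2)·(-2.2) + (-1.2)·(-1.2) + (-2.2)·(-2.2) + (2.8)·(2.8)) / 4 = 26.8/4 = 6.7
  S[X_1,X_2] = ((2.8)·(0) + (-2.2)·(-2) + (-1.2)·(0) + (-2.2)·(2) + (2.8)·(0)) / 4 = 0/4 = 0
  S[X_2,X_2] = ((0)·(0) + (-2)·(-2) + (0)·(0) + (2)·(2) + (0)·(0)) / 4 = 8/4 = 2

S is symmetric (S[j,i] = S[i,j]). Assembling:

S = [[6.7, 0],
 [0, 2]]


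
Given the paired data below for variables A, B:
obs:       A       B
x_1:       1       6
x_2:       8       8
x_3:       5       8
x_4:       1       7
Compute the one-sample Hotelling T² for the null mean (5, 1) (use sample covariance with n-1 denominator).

Step 1 — sample mean vector:
  mean(A) = (1 + 8 + 5 + 1) / 4 = 15/4 = 3.75
  mean(B) = (6 + 8 + 8 + 7) / 4 = 29/4 = 7.25
  x̄ = (3.75, 7.25),  deviation x̄ - mu_0 = (3.75, 7.25) - (5, 1) = (-1.25, 6.25).

Step 2 — sample covariance matrix, S[i,j] = (1/(n-1)) · Σ_k (x_{k,i} - mean_i) · (x_{k,j} - mean_j), divisor n-1 = 3:
  S[A,A] = ((-2.75)·(-2.75) + (4.25)·(4.25) + (1.25)·(1.25) + (-2.75)·(-2.75)) / 3 = 34.75/3 = 11.5833
  S[A,B] = ((-2.75)·(-1.25) + (4.25)·(0.75) + (1.25)·(0.75) + (-2.75)·(-0.25)) / 3 = 8.25/3 = 2.75
  S[B,B] = ((-1.25)·(-1.25) + (0.75)·(0.75) + (0.75)·(0.75) + (-0.25)·(-0.25)) / 3 = 2.75/3 = 0.9167
  S = [[11.5833, 2.75],
 [2.75, 0.9167]].

Step 3 — invert S. det(S) = 11.5833·0.9167 - (2.75)² = 3.0556.
  S^{-1} = (1/det) · [[d, -b], [-b, a]] = [[0.3, -0.9],
 [-0.9, 3.7909]].

Step 4 — quadratic form (x̄ - mu_0)^T · S^{-1} · (x̄ - mu_0):
  S^{-1} · (x̄ - mu_0) = (-6, 24.8182),
  (x̄ - mu_0)^T · [...] = (-1.25)·(-6) + (6.25)·(24.8182) = 162.6136.

Step 5 — scale by n: T² = 4 · 162.6136 = 650.4545.

T² ≈ 650.4545


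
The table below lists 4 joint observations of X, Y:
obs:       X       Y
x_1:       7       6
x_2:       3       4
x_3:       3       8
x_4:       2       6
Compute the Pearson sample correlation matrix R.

Step 1 — column means:
  mean(X) = (7 + 3 + 3 + 2) / 4 = 15/4 = 3.75
  mean(Y) = (6 + 4 + 8 + 6) / 4 = 24/4 = 6

Step 2 — sample variances and covariances s[i,j] = (1/(n-1)) · Σ_k (x_{k,i} - mean_i) · (x_{k,j} - mean_j), with n-1 = 3:
  s[X,X] = ((3.25)·(3.25) + (-0.75)·(-0.75) + (-0.75)·(-0.75) + (-1.75)·(-1.75)) / 3 = 14.75/3 = 4.9167
  s[X,Y] = ((3.25)·(0) + (-0.75)·(-2) + (-0.75)·(2) + (-1.75)·(0)) / 3 = 0/3 = 0
  s[Y,Y] = ((0)·(0) + (-2)·(-2) + (2)·(2) + (0)·(0)) / 3 = 8/3 = 2.6667
  Sample standard deviations s_i = √(s[i,i]):
  s(X) = √(4.9167) = 2.2174
  s(Y) = √(2.6667) = 1.633

Step 3 — r_{ij} = s_{ij} / (s_i · s_j):
  r[X,X] = 1 (diagonal).
  r[X,Y] = 0 / (2.2174 · 1.633) = 0 / 3.6209 = 0
  r[Y,Y] = 1 (diagonal).

R is symmetric with unit diagonal. Assembling:

R = [[1, 0],
 [0, 1]]


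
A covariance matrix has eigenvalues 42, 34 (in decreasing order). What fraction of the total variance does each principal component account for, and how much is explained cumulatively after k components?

Step 1 — total variance = trace(Sigma) = Σ λ_i = 42 + 34 = 76.

Step 2 — fraction explained by component i = λ_i / Σ λ:
  PC1: 42/76 = 0.5526
  PC2: 34/76 = 0.4474

Step 3 — cumulative fraction after k components = (λ_1 + ... + λ_k) / Σ λ:
  k = 1: 42/76 = 0.5526
  k = 2: (42 + 34)/76 = 76/76 = 1

Summary (fraction, with percent):

explained: PC1 0.5526 (55.26%), PC2 0.4474 (44.74%);  cumulative: 0.5526, 1


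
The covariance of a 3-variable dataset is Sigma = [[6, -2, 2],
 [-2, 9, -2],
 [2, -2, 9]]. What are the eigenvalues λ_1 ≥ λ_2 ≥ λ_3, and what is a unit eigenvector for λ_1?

Step 1 — characteristic polynomial p(λ) = det(λI - Sigma) = λ³ - tr·λ² + c_1·λ - det, where tr = trace, c_1 = sum of the principal 2×2 minors, det = det(Sigma):
  tr = 6 + 9 + 9 = 24,
  c_1 = (6·9 - (-2)²) + (6·9 - (2)²) + (9·9 - (-2)²) = 50 + 50 + 77 = 177,
  det = 6·(9·9 - (-2)²) - (-2)·((-2)·9 - (-2)·(2)) + (2)·((-2)·(-2) - 9·(2)) = 6·(77) - (-2)·(-14) + (2)·(-14) = 406.
  So p(λ) = λ³ - 24λ² + 177λ - 406.
Step 2 — look for an integer root (rational root theorem: any rational root is an integer divisor of 406). Testing λ = 7:
  p(7) = 343 - 1176 + 1239 - 406 = 0  ✓
  Dividing out (λ - 7): p(λ) = (λ - 7)(λ² - 17λ + 58).
Step 3 — remaining eigenvalues from the quadratic λ² - 17λ + 58 = 0:
  Δ = 17² - 4·58 = 289 - 232 = 57,  λ = (17 ± √57)/2 = (17 ± 7.5498)/2 ≈ 12.2749 or 4.7251.
  Sorted: λ_1 = 12.2749,  λ_2 = 7,  λ_3 = 4.7251  (check: sum = 24 = tr ✓).

Step 4 — unit eigenvector for λ_1 ≈ 12.2749: v spans the null space of (Sigma - λ_1 I), whose rows are
  r_1 = (-6.2749, -2, 2),  r_2 = (-2, -3.2749, -2),  r_3 = (2, -2, -3.2749).
  v is orthogonal to every row, so take v ∝ r_1 × r_2 = ((-2)·(-2) - (2)·(-3.2749), (2)·(-2) - (-6.2749)·(-2), (-6.2749)·(-3.2749) - (-2)·(-2)) ≈ (10.5498, -16.5498, 16.5498).
  Let u = (10.5498, -16.5498, 16.5498).
  ||u|| = √((10.5498)² + (-16.5498)² + (16.5498)²) = √(659.093) ≈ 25.6728,  v_1 = u/||u|| ≈ (0.4109, -0.6446, 0.6446) (||v_1|| = 1).

λ_1 = 12.2749,  λ_2 = 7,  λ_3 = 4.7251;  v_1 ≈ (0.4109, -0.6446, 0.6446)


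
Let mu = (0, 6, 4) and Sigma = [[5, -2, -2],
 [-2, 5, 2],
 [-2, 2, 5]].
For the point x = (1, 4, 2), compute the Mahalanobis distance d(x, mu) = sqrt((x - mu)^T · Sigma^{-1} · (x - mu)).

Step 1 — centre the observation: (x - mu) = (1, -2, -2).

Step 2 — invert Sigma (cofactor / det for 3×3, or solve directly):
  Sigma^{-1} = [[0.2593, 0.0741, 0.0741],
 [0.0741, 0.2593, -0.0741],
 [0.0741, -0.0741, 0.2593]].

Step 3 — form the quadratic (x - mu)^T · Sigma^{-1} · (x - mu):
  Sigma^{-1} · (x - mu) = (-0.037, -0.2963, -0.2963).
  (x - mu)^T · [Sigma^{-1} · (x - mu)] = (1)·(-0.037) + (-2)·(-0.2963) + (-2)·(-0.2963) = 1.1481.

Step 4 — take square root: d = √(1.1481) ≈ 1.0715.

d(x, mu) = √(1.1481) ≈ 1.0715


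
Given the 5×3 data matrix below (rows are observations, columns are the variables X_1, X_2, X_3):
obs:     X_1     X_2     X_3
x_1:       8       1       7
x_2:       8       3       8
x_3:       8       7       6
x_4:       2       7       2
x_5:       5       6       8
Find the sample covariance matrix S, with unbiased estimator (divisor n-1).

Step 1 — column means:
  mean(X_1) = (8 + 8 + 8 + 2 + 5) / 5 = 31/5 = 6.2
  mean(X_2) = (1 + 3 + 7 + 7 + 6) / 5 = 24/5 = 4.8
  mean(X_3) = (7 + 8 + 6 + 2 + 8) / 5 = 31/5 = 6.2

Step 2 — sample covariance S[i,j] = (1/(n-1)) · Σ_k (x_{k,i} - mean_i) · (x_{k,j} - mean_j), with n-1 = 4.
  S[X_1,X_1] = ((1.8)·(1.8) + (1.8)·(1.8) + (1.8)·(1.8) + (-4.2)·(-4.2) + (-1.2)·(-1.2)) / 4 = 28.8/4 = 7.2
  S[X_1,X_2] = ((1.8)·(-3.8) + (1.8)·(-1.8) + (1.8)·(2.2) + (-4.2)·(2.2) + (-1.2)·(1.2)) / 4 = -16.8/4 = -4.2
  S[X_1,X_3] = ((1.8)·(0.8) + (1.8)·(1.8) + (1.8)·(-0.2) + (-4.2)·(-4.2) + (-1.2)·(1.8)) / 4 = 19.8/4 = 4.95
  S[X_2,X_2] = ((-3.8)·(-3.8) + (-1.8)·(-1.8) + (2.2)·(2.2) + (2.2)·(2.2) + (1.2)·(1.2)) / 4 = 28.8/4 = 7.2
  S[X_2,X_3] = ((-3.8)·(0.8) + (-1.8)·(1.8) + (2.2)·(-0.2) + (2.2)·(-4.2) + (1.2)·(1.8)) / 4 = -13.8/4 = -3.45
  S[X_3,X_3] = ((0.8)·(0.8) + (1.8)·(1.8) + (-0.2)·(-0.2) + (-4.2)·(-4.2) + (1.8)·(1.8)) / 4 = 24.8/4 = 6.2

S is symmetric (S[j,i] = S[i,j]). Assembling:

S = [[7.2, -4.2, 4.95],
 [-4.2, 7.2, -3.45],
 [4.95, -3.45, 6.2]]


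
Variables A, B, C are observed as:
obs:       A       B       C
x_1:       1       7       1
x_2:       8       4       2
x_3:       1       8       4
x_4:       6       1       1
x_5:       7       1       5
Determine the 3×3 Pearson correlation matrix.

Step 1 — column means:
  mean(A) = (1 + 8 + 1 + 6 + 7) / 5 = 23/5 = 4.6
  mean(B) = (7 + 4 + 8 + 1 + 1) / 5 = 21/5 = 4.2
  mean(C) = (1 + 2 + 4 + 1 + 5) / 5 = 13/5 = 2.6

Step 2 — sample variances and covariances s[i,j] = (1/(n-1)) · Σ_k (x_{k,i} - mean_i) · (x_{k,j} - mean_j), with n-1 = 4:
  s[A,A] = ((-3.6)·(-3.6) + (3.4)·(3.4) + (-3.6)·(-3.6) + (1.4)·(1.4) + (2.4)·(2.4)) / 4 = 45.2/4 = 11.3
  s[A,B] = ((-3.6)·(2.8) + (3.4)·(-0.2) + (-3.6)·(3.8) + (1.4)·(-3.2) + (2.4)·(-3.2)) / 4 = -36.6/4 = -9.15
  s[A,C] = ((-3.6)·(-1.6) + (3.4)·(-0.6) + (-3.6)·(1.4) + (1.4)·(-1.6) + (2.4)·(2.4)) / 4 = 2.2/4 = 0.55
  s[B,B] = ((2.8)·(2.8) + (-0.2)·(-0.2) + (3.8)·(3.8) + (-3.2)·(-3.2) + (-3.2)·(-3.2)) / 4 = 42.8/4 = 10.7
  s[B,C] = ((2.8)·(-1.6) + (-0.2)·(-0.6) + (3.8)·(1.4) + (-3.2)·(-1.6) + (-3.2)·(2.4)) / 4 = -1.6/4 = -0.4
  s[C,C] = ((-1.6)·(-1.6) + (-0.6)·(-0.6) + (1.4)·(1.4) + (-1.6)·(-1.6) + (2.4)·(2.4)) / 4 = 13.2/4 = 3.3
  Sample standard deviations s_i = √(s[i,i]):
  s(A) = √(11.3) = 3.3615
  s(B) = √(10.7) = 3.2711
  s(C) = √(3.3) = 1.8166

Step 3 — r_{ij} = s_{ij} / (s_i · s_j):
  r[A,A] = 1 (diagonal).
  r[A,B] = -9.15 / (3.3615 · 3.2711) = -9.15 / 10.9959 = -0.8321
  r[A,C] = 0.55 / (3.3615 · 1.8166) = 0.55 / 6.1066 = 0.0901
  r[B,B] = 1 (diagonal).
  r[B,C] = -0.4 / (3.2711 · 1.8166) = -0.4 / 5.9422 = -0.0673
  r[C,C] = 1 (diagonal).

R is symmetric with unit diagonal. Assembling:

R = [[1, -0.8321, 0.0901],
 [-0.8321, 1, -0.0673],
 [0.0901, -0.0673, 1]]


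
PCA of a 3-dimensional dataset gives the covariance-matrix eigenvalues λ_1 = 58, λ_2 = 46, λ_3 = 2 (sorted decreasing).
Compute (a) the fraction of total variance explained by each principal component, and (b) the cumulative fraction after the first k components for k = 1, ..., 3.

Step 1 — total variance = trace(Sigma) = Σ λ_i = 58 + 46 + 2 = 106.

Step 2 — fraction explained by component i = λ_i / Σ λ:
  PC1: 58/106 = 0.5472
  PC2: 46/106 = 0.434
  PC3: 2/106 = 0.0189

Step 3 — cumulative fraction after k components = (λ_1 + ... + λ_k) / Σ λ:
  k = 1: 58/106 = 0.5472
  k = 2: (58 + 46)/106 = 104/106 = 0.9811
  k = 3: (58 + 46 + 2)/106 = 106/106 = 1

Summary (fraction, with percent):

explained: PC1 0.5472 (54.72%), PC2 0.434 (43.4%), PC3 0.0189 (1.89%);  cumulative: 0.5472, 0.9811, 1


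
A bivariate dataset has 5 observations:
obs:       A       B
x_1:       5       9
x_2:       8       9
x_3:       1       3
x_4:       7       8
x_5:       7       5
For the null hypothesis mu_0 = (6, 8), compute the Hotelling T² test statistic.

Step 1 — sample mean vector:
  mean(A) = (5 + 8 + 1 + 7 + 7) / 5 = 28/5 = 5.6
  mean(B) = (9 + 9 + 3 + 8 + 5) / 5 = 34/5 = 6.8
  x̄ = (5.6, 6.8),  deviation x̄ - mu_0 = (5.6, 6.8) - (6, 8) = (-0.4, -1.2).

Step 2 — sample covariance matrix, S[i,j] = (1/(n-1)) · Σ_k (x_{k,i} - mean_i) · (x_{k,j} - mean_j), divisor n-1 = 4:
  S[A,A] = ((-0.6)·(-0.6) + (2.4)·(2.4) + (-4.6)·(-4.6) + (1.4)·(1.4) + (1.4)·(1.4)) / 4 = 31.2/4 = 7.8
  S[A,B] = ((-0.6)·(2.2) + (2.4)·(2.2) + (-4.6)·(-3.8) + (1.4)·(1.2) + (1.4)·(-1.8)) / 4 = 20.6/4 = 5.15
  S[B,B] = ((2.2)·(2.2) + (2.2)·(2.2) + (-3.8)·(-3.8) + (1.2)·(1.2) + (-1.8)·(-1.8)) / 4 = 28.8/4 = 7.2
  S = [[7.8, 5.15],
 [5.15, 7.2]].

Step 3 — invert S. det(S) = 7.8·7.2 - (5.15)² = 29.6375.
  S^{-1} = (1/det) · [[d, -b], [-b, a]] = [[0.2429, -0.1738],
 [-0.1738, 0.2632]].

Step 4 — quadratic form (x̄ - mu_0)^T · S^{-1} · (x̄ - mu_0):
  S^{-1} · (x̄ - mu_0) = (0.1113, -0.2463),
  (x̄ - mu_0)^T · [...] = (-0.4)·(0.1113) + (-1.2)·(-0.2463) = 0.251.

Step 5 — scale by n: T² = 5 · 0.251 = 1.2552.

T² ≈ 1.2552


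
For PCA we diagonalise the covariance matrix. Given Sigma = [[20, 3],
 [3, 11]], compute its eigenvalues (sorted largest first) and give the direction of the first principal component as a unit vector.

Step 1 — characteristic polynomial of 2×2 Sigma:
  det(Sigma - λI) = λ² - trace · λ + det = 0.
  trace = 20 + 11 = 31, det = 20·11 - (3)² = 211.
Step 2 — discriminant:
  Δ = trace² - 4·det = 961 - 844 = 117.
Step 3 — eigenvalues:
  λ = (trace ± √Δ)/2 = (31 ± 10.8167)/2,
  λ_1 = 20.9083,  λ_2 = 10.0917.

Step 4 — unit eigenvector for λ_1: solve (Sigma - λ_1 I)v = 0. First row:
  (20 - 20.9083)·v_x + (3)·v_y = 0, i.e. (-0.9083)·v_x + (3)·v_y = 0,
  so v ∝ (b, λ_1 - a) = (3, 0.9083) = u.
  ||u|| = √((3)² + (0.9083)²) = √(9.8251) ≈ 3.1345,
  v_1 = u/||u|| ≈ (0.9571, 0.2898) (||v_1|| = 1).

λ_1 = 20.9083,  λ_2 = 10.0917;  v_1 ≈ (0.9571, 0.2898)


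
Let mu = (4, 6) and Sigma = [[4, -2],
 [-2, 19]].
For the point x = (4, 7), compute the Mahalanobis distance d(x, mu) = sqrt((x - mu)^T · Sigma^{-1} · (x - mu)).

Step 1 — centre the observation: (x - mu) = (0, 1).

Step 2 — invert Sigma. det(Sigma) = 4·19 - (-2)² = 72.
  Sigma^{-1} = (1/det) · [[d, -b], [-b, a]] = [[0.2639, 0.0278],
 [0.0278, 0.0556]].

Step 3 — form the quadratic (x - mu)^T · Sigma^{-1} · (x - mu):
  Sigma^{-1} · (x - mu) = (0.0278, 0.0556).
  (x - mu)^T · [Sigma^{-1} · (x - mu)] = (0)·(0.0278) + (1)·(0.0556) = 0.0556.

Step 4 — take square root: d = √(0.0556) ≈ 0.2357.

d(x, mu) = √(0.0556) ≈ 0.2357


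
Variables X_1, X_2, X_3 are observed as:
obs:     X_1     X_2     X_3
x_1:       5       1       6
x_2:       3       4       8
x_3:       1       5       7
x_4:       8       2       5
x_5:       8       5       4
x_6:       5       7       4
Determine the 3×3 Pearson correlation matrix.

Step 1 — column means:
  mean(X_1) = (5 + 3 + 1 + 8 + 8 + 5) / 6 = 30/6 = 5
  mean(X_2) = (1 + 4 + 5 + 2 + 5 + 7) / 6 = 24/6 = 4
  mean(X_3) = (6 + 8 + 7 + 5 + 4 + 4) / 6 = 34/6 = 5.6667

Step 2 — sample variances and covariances s[i,j] = (1/(n-1)) · Σ_k (x_{k,i} - mean_i) · (x_{k,j} - mean_j), with n-1 = 5:
  s[X_1,X_1] = ((0)·(0) + (-2)·(-2) + (-4)·(-4) + (3)·(3) + (3)·(3) + (0)·(0)) / 5 = 38/5 = 7.6
  s[X_1,X_2] = ((0)·(-3) + (-2)·(0) + (-4)·(1) + (3)·(-2) + (3)·(1) + (0)·(3)) / 5 = -7/5 = -1.4
  s[X_1,X_3] = ((0)·(0.3333) + (-2)·(2.3333) + (-4)·(1.3333) + (3)·(-0.6667) + (3)·(-1.6667) + (0)·(-1.6667)) / 5 = -17/5 = -3.4
  s[X_2,X_2] = ((-3)·(-3) + (0)·(0) + (1)·(1) + (-2)·(-2) + (1)·(1) + (3)·(3)) / 5 = 24/5 = 4.8
  s[X_2,X_3] = ((-3)·(0.3333) + (0)·(2.3333) + (1)·(1.3333) + (-2)·(-0.6667) + (1)·(-1.6667) + (3)·(-1.6667)) / 5 = -5/5 = -1
  s[X_3,X_3] = ((0.3333)·(0.3333) + (2.3333)·(2.3333) + (1.3333)·(1.3333) + (-0.6667)·(-0.6667) + (-1.6667)·(-1.6667) + (-1.6667)·(-1.6667)) / 5 = 13.3333/5 = 2.6667
  Sample standard deviations s_i = √(s[i,i]):
  s(X_1) = √(7.6) = 2.7568
  s(X_2) = √(4.8) = 2.1909
  s(X_3) = √(2.6667) = 1.633

Step 3 — r_{ij} = s_{ij} / (s_i · s_j):
  r[X_1,X_1] = 1 (diagonal).
  r[X_1,X_2] = -1.4 / (2.7568 · 2.1909) = -1.4 / 6.0399 = -0.2318
  r[X_1,X_3] = -3.4 / (2.7568 · 1.633) = -3.4 / 4.5019 = -0.7552
  r[X_2,X_2] = 1 (diagonal).
  r[X_2,X_3] = -1 / (2.1909 · 1.633) = -1 / 3.5777 = -0.2795
  r[X_3,X_3] = 1 (diagonal).

R is symmetric with unit diagonal. Assembling:

R = [[1, -0.2318, -0.7552],
 [-0.2318, 1, -0.2795],
 [-0.7552, -0.2795, 1]]


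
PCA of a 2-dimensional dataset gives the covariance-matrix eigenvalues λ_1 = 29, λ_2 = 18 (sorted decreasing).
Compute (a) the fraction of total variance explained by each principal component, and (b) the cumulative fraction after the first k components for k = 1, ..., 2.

Step 1 — total variance = trace(Sigma) = Σ λ_i = 29 + 18 = 47.

Step 2 — fraction explained by component i = λ_i / Σ λ:
  PC1: 29/47 = 0.617
  PC2: 18/47 = 0.383

Step 3 — cumulative fraction after k components = (λ_1 + ... + λ_k) / Σ λ:
  k = 1: 29/47 = 0.617
  k = 2: (29 + 18)/47 = 47/47 = 1

Summary (fraction, with percent):

explained: PC1 0.617 (61.7%), PC2 0.383 (38.3%);  cumulative: 0.617, 1


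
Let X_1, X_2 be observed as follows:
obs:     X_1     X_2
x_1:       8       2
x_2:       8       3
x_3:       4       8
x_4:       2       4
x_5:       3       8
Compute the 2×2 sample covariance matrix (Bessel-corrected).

Step 1 — column means:
  mean(X_1) = (8 + 8 + 4 + 2 + 3) / 5 = 25/5 = 5
  mean(X_2) = (2 + 3 + 8 + 4 + 8) / 5 = 25/5 = 5

Step 2 — sample covariance S[i,j] = (1/(n-1)) · Σ_k (x_{k,i} - mean_i) · (x_{k,j} - mean_j), with n-1 = 4.
  S[X_1,X_1] = ((3)·(3) + (3)·(3) + (-1)·(-1) + (-3)·(-3) + (-2)·(-2)) / 4 = 32/4 = 8
  S[X_1,X_2] = ((3)·(-3) + (3)·(-2) + (-1)·(3) + (-3)·(-1) + (-2)·(3)) / 4 = -21/4 = -5.25
  S[X_2,X_2] = ((-3)·(-3) + (-2)·(-2) + (3)·(3) + (-1)·(-1) + (3)·(3)) / 4 = 32/4 = 8

S is symmetric (S[j,i] = S[i,j]). Assembling:

S = [[8, -5.25],
 [-5.25, 8]]


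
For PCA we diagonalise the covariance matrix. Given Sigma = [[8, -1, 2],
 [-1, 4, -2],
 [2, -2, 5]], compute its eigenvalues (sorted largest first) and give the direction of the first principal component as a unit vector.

Step 1 — characteristic polynomial p(λ) = det(λI - Sigma) = λ³ - tr·λ² + c_1·λ - det, where tr = trace, c_1 = sum of the principal 2×2 minors, det = det(Sigma):
  tr = 8 + 4 + 5 = 17,
  c_1 = (8·4 - (-1)²) + (8·5 - (2)²) + (4·5 - (-2)²) = 31 + 36 + 16 = 83,
  det = 8·(4·5 - (-2)²) - (-1)·((-1)·5 - (-2)·(2)) + (2)·((-1)·(-2) - 4·(2)) = 8·(16) - (-1)·(-1) + (2)·(-6) = 115.
  So p(λ) = λ³ - 17λ² + 83λ - 115.
Step 2 — look for an integer root (rational root theorem: any rational root is an integer divisor of 115). Testing λ = 5:
  p(5) = 125 - 425 + 415 - 115 = 0  ✓
  Dividing out (λ - 5): p(λ) = (λ - 5)(λ² - 12λ + 23).
Step 3 — remaining eigenvalues from the quadratic λ² - 12λ + 23 = 0:
  Δ = 12² - 4·23 = 144 - 92 = 52,  λ = (12 ± √52)/2 = (12 ± 7.2111)/2 ≈ 9.6056 or 2.3944.
  Sorted: λ_1 = 9.6056,  λ_2 = 5,  λ_3 = 2.3944  (check: sum = 17 = tr ✓).

Step 4 — unit eigenvector for λ_1 ≈ 9.6056: v spans the null space of (Sigma - λ_1 I), whose rows are
  r_1 = (-1.6056, -1, 2),  r_2 = (-1, -5.6056, -2),  r_3 = (2, -2, -4.6056).
  v is orthogonal to every row, so take v ∝ r_1 × r_2 = ((-1)·(-2) - (2)·(-5.6056), (2)·(-1) - (-1.6056)·(-2), (-1.6056)·(-5.6056) - (-1)·(-1)) ≈ (13.2111, -5.2111, 8).
  Let u = (13.2111, -5.2111, 8).
  ||u|| = √((13.2111)² + (-5.2111)² + (8)²) = √(265.6888) ≈ 16.3,  v_1 = u/||u|| ≈ (0.8105, -0.3197, 0.4908) (||v_1|| = 1).

λ_1 = 9.6056,  λ_2 = 5,  λ_3 = 2.3944;  v_1 ≈ (0.8105, -0.3197, 0.4908)


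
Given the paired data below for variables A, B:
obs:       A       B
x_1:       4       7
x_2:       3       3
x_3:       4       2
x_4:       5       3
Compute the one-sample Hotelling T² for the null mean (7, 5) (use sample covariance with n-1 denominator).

Step 1 — sample mean vector:
  mean(A) = (4 + 3 + 4 + 5) / 4 = 16/4 = 4
  mean(B) = (7 + 3 + 2 + 3) / 4 = 15/4 = 3.75
  x̄ = (4, 3.75),  deviation x̄ - mu_0 = (4, 3.75) - (7, 5) = (-3, -1.25).

Step 2 — sample covariance matrix, S[i,j] = (1/(n-1)) · Σ_k (x_{k,i} - mean_i) · (x_{k,j} - mean_j), divisor n-1 = 3:
  S[A,A] = ((0)·(0) + (-1)·(-1) + (0)·(0) + (1)·(1)) / 3 = 2/3 = 0.6667
  S[A,B] = ((0)·(3.25) + (-1)·(-0.75) + (0)·(-1.75) + (1)·(-0.75)) / 3 = 0/3 = 0
  S[B,B] = ((3.25)·(3.25) + (-0.75)·(-0.75) + (-1.75)·(-1.75) + (-0.75)·(-0.75)) / 3 = 14.75/3 = 4.9167
  S = [[0.6667, 0],
 [0, 4.9167]].

Step 3 — invert S. det(S) = 0.6667·4.9167 - (0)² = 3.2778.
  S^{-1} = (1/det) · [[d, -b], [-b, a]] = [[1.5, 0],
 [0, 0.2034]].

Step 4 — quadratic form (x̄ - mu_0)^T · S^{-1} · (x̄ - mu_0):
  S^{-1} · (x̄ - mu_0) = (-4.5, -0.2542),
  (x̄ - mu_0)^T · [...] = (-3)·(-4.5) + (-1.25)·(-0.2542) = 13.8178.

Step 5 — scale by n: T² = 4 · 13.8178 = 55.2712.

T² ≈ 55.2712


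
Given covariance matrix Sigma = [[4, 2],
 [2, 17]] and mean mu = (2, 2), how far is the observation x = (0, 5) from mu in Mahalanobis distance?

Step 1 — centre the observation: (x - mu) = (-2, 3).

Step 2 — invert Sigma. det(Sigma) = 4·17 - (2)² = 64.
  Sigma^{-1} = (1/det) · [[d, -b], [-b, a]] = [[0.2656, -0.0312],
 [-0.0312, 0.0625]].

Step 3 — form the quadratic (x - mu)^T · Sigma^{-1} · (x - mu):
  Sigma^{-1} · (x - mu) = (-0.625, 0.25).
  (x - mu)^T · [Sigma^{-1} · (x - mu)] = (-2)·(-0.625) + (3)·(0.25) = 2.

Step 4 — take square root: d = √(2) ≈ 1.4142.

d(x, mu) = √(2) ≈ 1.4142


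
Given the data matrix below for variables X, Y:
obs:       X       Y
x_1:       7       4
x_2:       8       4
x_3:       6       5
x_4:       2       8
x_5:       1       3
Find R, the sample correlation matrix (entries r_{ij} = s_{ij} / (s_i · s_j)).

Step 1 — column means:
  mean(X) = (7 + 8 + 6 + 2 + 1) / 5 = 24/5 = 4.8
  mean(Y) = (4 + 4 + 5 + 8 + 3) / 5 = 24/5 = 4.8

Step 2 — sample variances and covariances s[i,j] = (1/(n-1)) · Σ_k (x_{k,i} - mean_i) · (x_{k,j} - mean_j), with n-1 = 4:
  s[X,X] = ((2.2)·(2.2) + (3.2)·(3.2) + (1.2)·(1.2) + (-2.8)·(-2.8) + (-3.8)·(-3.8)) / 4 = 38.8/4 = 9.7
  s[X,Y] = ((2.2)·(-0.8) + (3.2)·(-0.8) + (1.2)·(0.2) + (-2.8)·(3.2) + (-3.8)·(-1.8)) / 4 = -6.2/4 = -1.55
  s[Y,Y] = ((-0.8)·(-0.8) + (-0.8)·(-0.8) + (0.2)·(0.2) + (3.2)·(3.2) + (-1.8)·(-1.8)) / 4 = 14.8/4 = 3.7
  Sample standard deviations s_i = √(s[i,i]):
  s(X) = √(9.7) = 3.1145
  s(Y) = √(3.7) = 1.9235

Step 3 — r_{ij} = s_{ij} / (s_i · s_j):
  r[X,X] = 1 (diagonal).
  r[X,Y] = -1.55 / (3.1145 · 1.9235) = -1.55 / 5.9908 = -0.2587
  r[Y,Y] = 1 (diagonal).

R is symmetric with unit diagonal. Assembling:

R = [[1, -0.2587],
 [-0.2587, 1]]
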